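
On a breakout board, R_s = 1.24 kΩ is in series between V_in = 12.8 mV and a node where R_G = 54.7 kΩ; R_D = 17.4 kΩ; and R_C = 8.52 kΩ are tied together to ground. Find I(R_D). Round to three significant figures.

I ≈ 0.594 µA

Equivalent of the parallel group: R_p = 5.178 kΩ.
V_A by voltage divider: V_A = 12.8 × 5.178/(1.24 + 5.178) = 10.33 mV.
Branch current I = V_A/R_D = 10.33/17.4 = 0.5935 µA.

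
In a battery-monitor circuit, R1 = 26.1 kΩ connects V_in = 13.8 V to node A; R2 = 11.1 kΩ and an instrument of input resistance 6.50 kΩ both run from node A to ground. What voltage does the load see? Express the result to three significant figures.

First combine the lower leg with the load: R2 ‖ R_L = 4.099 kΩ.
Voltage divider with the loaded lower leg: V_out = 13.8 × 4.099/(26.1 + 4.099) = 13.8 × 0.1357 = 1.873 V.
(Unloaded it would be 4.12 V; the load pulls it down.)

V_out ≈ 1.87 V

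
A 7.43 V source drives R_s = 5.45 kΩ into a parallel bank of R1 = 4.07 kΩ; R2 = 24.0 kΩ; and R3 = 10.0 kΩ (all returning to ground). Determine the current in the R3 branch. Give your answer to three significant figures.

I ≈ 0.239 mA

Parallel bank: R_p = 1/(1/4.07 + 1/24.0 + 1/10.0) = 2.582 kΩ.
Node voltage V_A = V_s · R_p/(R_s + R_p) = 7.43 × 0.3214 = 2.388 V.
Branch current I = V_A/R3 = 2.388/10.0 = 0.2388 mA.
(Equivalently: I_total = 0.9251 mA, then current-divider fraction G_k/ΣG = 0.2582.)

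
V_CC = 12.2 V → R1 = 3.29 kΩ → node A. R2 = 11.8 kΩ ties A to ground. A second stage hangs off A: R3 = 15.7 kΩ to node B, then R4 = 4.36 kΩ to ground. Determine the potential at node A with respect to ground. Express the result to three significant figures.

V_A ≈ 8.46 V

Looking into the second stage from A: R3 + R4 = 20.06 kΩ appears in parallel with R2.
Effective lower resistance at A: R2 ‖ 20.06 = 7.430 kΩ.
So V_A = 12.2 × 0.6931 = 8.456 V.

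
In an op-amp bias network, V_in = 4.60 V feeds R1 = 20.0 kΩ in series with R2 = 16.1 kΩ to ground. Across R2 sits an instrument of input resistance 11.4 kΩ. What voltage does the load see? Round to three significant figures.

V_out ≈ 1.15 V

R2 ‖ R_L = (16.1 × 11.4)/(16.1 + 11.4) = 6.674 kΩ.
Now apply the divider: V_out = 4.60 × 0.2502 = 1.151 V.
(Unloaded it would be 2.05 V; the load pulls it down.)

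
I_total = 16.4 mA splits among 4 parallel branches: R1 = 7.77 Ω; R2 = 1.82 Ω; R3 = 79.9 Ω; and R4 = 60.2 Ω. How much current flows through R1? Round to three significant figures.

Total conductance ΣG = 1/7.77 + 1/1.82 + 1/79.9 + 1/60.2 = 0.7073 (units of 1/Ω).
R1 takes the fraction G_k/ΣG = 0.1287/0.7073 = 0.1820, so I = 16.4 × 0.1820 = 2.984 mA.

I ≈ 2.98 mA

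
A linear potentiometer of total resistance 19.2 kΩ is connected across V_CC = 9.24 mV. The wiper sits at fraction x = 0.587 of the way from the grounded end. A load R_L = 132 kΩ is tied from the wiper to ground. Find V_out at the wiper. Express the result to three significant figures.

V_out ≈ 5.24 mV

Lower segment x·R_p = 11.27 kΩ; upper segment (1−x)·R_p = 7.930 kΩ.
R_L loads the lower segment: effective lower R = 10.38 kΩ.
V_out = 9.24 × 10.38/(7.930 + 10.38) = 5.239 mV.
(Unloaded: V_out = x·V_CC = 5.42 mV.)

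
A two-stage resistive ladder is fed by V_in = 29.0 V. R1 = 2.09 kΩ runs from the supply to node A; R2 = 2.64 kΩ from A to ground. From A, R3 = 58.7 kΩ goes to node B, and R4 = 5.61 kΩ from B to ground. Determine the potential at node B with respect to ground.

The second stage (R3 + R4 = 64.31 kΩ) loads node A in parallel with R2.
Effective lower resistance at A: R2 ‖ 64.31 = 2.536 kΩ.
V_A = 29.0 × 2.536/(2.09 + 2.536) = 15.90 V.
Then the unloaded second divider: V_B = V_A × R4/(R3+R4) = 15.90 × 0.08723 = 1.387 V.

V_B ≈ 1.39 V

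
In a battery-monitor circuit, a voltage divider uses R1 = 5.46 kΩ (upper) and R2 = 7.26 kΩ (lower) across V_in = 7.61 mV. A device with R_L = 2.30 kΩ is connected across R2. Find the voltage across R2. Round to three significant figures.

V_out ≈ 1.84 mV

The load sits in parallel with R2, giving an effective lower resistance R2' = R2·R_L/(R2+R_L) = 1.747 kΩ.
Voltage divider with the loaded lower leg: V_out = 7.61 × 1.747/(5.46 + 1.747) = 7.61 × 0.2424 = 1.844 mV.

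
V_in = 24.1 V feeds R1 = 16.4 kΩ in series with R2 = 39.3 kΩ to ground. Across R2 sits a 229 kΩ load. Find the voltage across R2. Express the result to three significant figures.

V_out ≈ 16.2 V

R2 ‖ R_L = (39.3 × 229)/(39.3 + 229) = 33.54 kΩ.
Now apply the divider: V_out = 24.1 × 0.6716 = 16.19 V.
(Unloaded it would be 17.0 V; the load pulls it down.)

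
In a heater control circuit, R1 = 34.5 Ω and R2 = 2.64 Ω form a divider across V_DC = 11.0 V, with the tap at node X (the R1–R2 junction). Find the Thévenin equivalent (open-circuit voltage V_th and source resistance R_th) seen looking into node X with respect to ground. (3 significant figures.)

V_th ≈ 0.782 V, R_th ≈ 2.45 Ω

With X open, the divider is unloaded: V_th = 11.0 × 2.64/37.14 = 0.7819 V.
Looking into X with the source shorted: R_th = R1·R2/(R1+R2) = 34.50 × 2.64/37.14 = 2.452 Ω.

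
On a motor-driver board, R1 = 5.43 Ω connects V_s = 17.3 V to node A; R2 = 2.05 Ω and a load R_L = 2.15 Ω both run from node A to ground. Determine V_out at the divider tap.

V_out ≈ 2.80 V

First combine the lower leg with the load: R2 ‖ R_L = 1.049 Ω.
Voltage divider with the loaded lower leg: V_out = 17.3 × 1.049/(5.43 + 1.049) = 17.3 × 0.1620 = 2.802 V.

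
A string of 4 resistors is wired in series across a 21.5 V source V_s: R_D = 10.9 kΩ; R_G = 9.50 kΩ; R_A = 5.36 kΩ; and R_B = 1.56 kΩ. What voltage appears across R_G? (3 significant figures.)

V ≈ 7.48 V

Total series resistance ΣR = 10.9 + 9.50 + 5.36 + 1.56 = 27.32 kΩ.
V = V_s · R/ΣR = 21.5 × 0.3477 = 7.476 V.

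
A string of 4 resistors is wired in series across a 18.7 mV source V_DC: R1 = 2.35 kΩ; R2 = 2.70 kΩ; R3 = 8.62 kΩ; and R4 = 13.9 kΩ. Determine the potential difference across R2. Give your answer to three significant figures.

V ≈ 1.83 mV

Series total: ΣR = 2.35 + 2.70 + 8.62 + 13.9 = 27.57 kΩ.
Voltage divider: V = V_DC · (2.700 / 27.57) = 18.7 × 0.09793 = 1.831 mV.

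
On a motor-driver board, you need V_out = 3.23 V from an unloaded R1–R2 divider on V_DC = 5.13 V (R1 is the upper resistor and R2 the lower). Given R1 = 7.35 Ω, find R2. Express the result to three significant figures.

Required fraction k = V_out/V_DC = 0.6296.
R2 = R1 · 0.6296/(1 − 0.6296) = 12.49 Ω.

R2 ≈ 12.5 Ω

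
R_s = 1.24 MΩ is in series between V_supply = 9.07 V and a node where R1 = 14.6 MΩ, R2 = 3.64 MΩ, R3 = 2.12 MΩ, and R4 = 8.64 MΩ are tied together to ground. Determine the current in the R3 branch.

I ≈ 1.99 µA

Parallel bank: R_p = 1/(1/14.6 + 1/3.64 + 1/2.12 + 1/8.64) = 1.075 MΩ.
V_A = 9.07 × 1.075/2.315 = 4.211 V.
I(R3) = V_A / R3 = 4.211/2.12 = 1.986 µA.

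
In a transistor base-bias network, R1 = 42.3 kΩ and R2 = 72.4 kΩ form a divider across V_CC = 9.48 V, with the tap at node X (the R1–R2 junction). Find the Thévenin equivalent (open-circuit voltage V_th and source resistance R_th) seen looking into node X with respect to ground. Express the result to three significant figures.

V_th is the unloaded tap voltage: V_CC · R2/(R1+R2) = 9.48 × 0.6312 = 5.984 V.
Zeroing V_CC shorts the top of R1 to ground, so R_th = R1 ‖ R2 = 26.70 kΩ.

V_th ≈ 5.98 V, R_th ≈ 26.7 kΩ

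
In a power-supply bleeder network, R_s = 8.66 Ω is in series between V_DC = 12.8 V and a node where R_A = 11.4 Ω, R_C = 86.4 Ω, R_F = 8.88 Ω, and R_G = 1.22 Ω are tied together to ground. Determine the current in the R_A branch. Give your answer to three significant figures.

Equivalent of the parallel group: R_p = 0.9694 Ω.
V_A by voltage divider: V_A = 12.8 × 0.9694/(8.66 + 0.9694) = 1.289 V.
I(R_A) = V_A / R_A = 1.289/11.4 = 0.1130 A.

I ≈ 0.113 A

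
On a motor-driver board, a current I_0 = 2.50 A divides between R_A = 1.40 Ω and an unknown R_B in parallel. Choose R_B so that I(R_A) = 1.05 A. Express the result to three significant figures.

The fraction through R_A equals R_B/(R_A+R_B).
With f = 0.4200, R_B = R_A · f/(1−f) = 1.40 × 0.7241 = 1.014 Ω.

R_B ≈ 1.01 Ω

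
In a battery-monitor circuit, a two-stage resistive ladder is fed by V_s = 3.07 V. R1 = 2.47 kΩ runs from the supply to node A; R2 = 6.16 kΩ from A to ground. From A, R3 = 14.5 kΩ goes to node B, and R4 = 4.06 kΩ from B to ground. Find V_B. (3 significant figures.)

Looking into the second stage from A: R3 + R4 = 18.56 kΩ appears in parallel with R2.
Effective lower resistance at A: R2 ‖ 18.56 = 4.625 kΩ.
V_A = 3.07 × 4.625/(2.47 + 4.625) = 2.001 V.
V_B = V_A × 0.2188 = 0.4378 V.

V_B ≈ 0.438 V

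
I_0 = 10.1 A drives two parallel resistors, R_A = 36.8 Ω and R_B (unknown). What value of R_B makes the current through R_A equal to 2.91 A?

Two-branch current divider: I_A = I_0 · R_B/(R_A + R_B).
2.91/10.1 = R_B/(R_A + R_B) → R_B = R_A · (0.2881)/(1 − 0.2881) = 36.8 × 0.4047 = 14.89 Ω.

R_B ≈ 14.9 Ω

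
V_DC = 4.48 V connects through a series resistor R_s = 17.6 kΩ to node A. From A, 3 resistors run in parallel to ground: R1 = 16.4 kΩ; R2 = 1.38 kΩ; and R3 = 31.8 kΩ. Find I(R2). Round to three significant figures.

I ≈ 0.211 mA

Combine the parallel branches: R_p = (1/16.4 + 1/1.38 + 1/31.8)⁻¹ = 1.224 kΩ.
Node voltage V_A = V_DC · R_p/(R_s + R_p) = 4.48 × 0.06502 = 0.2913 V.
Branch current I = V_A/R2 = 0.2913/1.38 = 0.2111 mA.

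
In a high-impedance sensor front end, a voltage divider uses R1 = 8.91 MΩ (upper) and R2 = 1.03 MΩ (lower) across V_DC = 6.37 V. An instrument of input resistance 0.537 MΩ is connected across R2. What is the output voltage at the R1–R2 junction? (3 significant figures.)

V_out ≈ 0.243 V

The load sits in parallel with R2, giving an effective lower resistance R2' = R2·R_L/(R2+R_L) = 0.3530 MΩ.
Then V_out = V_DC · R2'/(R1 + R2') = 6.37 × 0.3530/9.263 = 0.2427 V.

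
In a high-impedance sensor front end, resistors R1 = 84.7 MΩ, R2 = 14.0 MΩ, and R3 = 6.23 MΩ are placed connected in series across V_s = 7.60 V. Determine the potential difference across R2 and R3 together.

V ≈ 1.47 V

Series total: ΣR = 84.7 + 14.0 + 6.23 = 104.9 MΩ.
R_{R2..R3} = 14.0 + 6.23 = 20.23 MΩ.
By the voltage-divider rule, V = 7.60 × 20.23/104.9 = 1.465 V.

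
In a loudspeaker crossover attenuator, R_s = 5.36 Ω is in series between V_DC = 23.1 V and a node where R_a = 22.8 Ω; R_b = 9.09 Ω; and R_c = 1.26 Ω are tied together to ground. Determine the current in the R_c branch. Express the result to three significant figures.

I ≈ 3.02 A

Combine the parallel branches: R_p = (1/22.8 + 1/9.09 + 1/1.26)⁻¹ = 1.055 Ω.
V_A = 23.1 × 1.055/6.415 = 3.800 V.
Branch current I = V_A/R_c = 3.800/1.26 = 3.016 A.
(Check via current divider: I_total = 3.601 A; share G_k/ΣG = 0.8376 → same result.)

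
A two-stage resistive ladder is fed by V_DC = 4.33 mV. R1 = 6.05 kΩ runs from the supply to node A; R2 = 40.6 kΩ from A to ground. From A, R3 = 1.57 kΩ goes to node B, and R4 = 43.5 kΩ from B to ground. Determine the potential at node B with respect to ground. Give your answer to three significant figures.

V_B ≈ 3.26 mV

Node A sees R2 in parallel with the series input of stage 2, R3 + R4 = 45.07 kΩ.
Effective lower resistance at A: R2 ‖ 45.07 = 21.36 kΩ.
V_A = 4.33 × 21.36/(6.05 + 21.36) = 3.374 mV.
V_B = V_A × 0.9652 = 3.257 mV.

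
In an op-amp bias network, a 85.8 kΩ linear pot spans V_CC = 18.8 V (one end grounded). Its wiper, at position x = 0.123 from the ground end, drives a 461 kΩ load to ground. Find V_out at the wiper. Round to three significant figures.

Split the track: R_lower = x·R_p = 10.55 kΩ, R_upper = (1−x)·R_p = 75.25 kΩ.
(x·R_p) ‖ R_L = 10.32 kΩ.
Then V_out = V_CC · 10.32/(75.25 + 10.32) = 2.267 V.
(Unloaded: V_out = x·V_CC = 2.31 V.)

V_out ≈ 2.27 V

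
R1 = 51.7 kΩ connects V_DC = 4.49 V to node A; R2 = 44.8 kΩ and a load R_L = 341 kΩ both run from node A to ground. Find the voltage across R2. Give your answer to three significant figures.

V_out ≈ 1.95 V

First combine the lower leg with the load: R2 ‖ R_L = 39.60 kΩ.
Now apply the divider: V_out = 4.49 × 0.4337 = 1.947 V.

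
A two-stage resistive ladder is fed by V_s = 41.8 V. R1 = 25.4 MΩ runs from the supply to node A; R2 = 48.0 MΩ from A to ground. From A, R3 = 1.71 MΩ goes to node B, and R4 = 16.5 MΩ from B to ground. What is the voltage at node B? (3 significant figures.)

V_B ≈ 13.0 V

The second stage (R3 + R4 = 18.21 MΩ) loads node A in parallel with R2.
R2 ‖ (R3+R4) = 13.20 MΩ.
V_A = 41.8 × 13.20/(25.4 + 13.20) = 14.30 V.
V_B = V_A × 0.9061 = 12.95 V.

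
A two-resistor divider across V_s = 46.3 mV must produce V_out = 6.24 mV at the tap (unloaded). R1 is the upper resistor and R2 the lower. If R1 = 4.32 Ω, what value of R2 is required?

R2 ≈ 0.673 Ω

V_out/V_s = R2/(R1+R2) = 0.1348.
So R2 = R1 · V_out/(V_s − V_out) = 4.32 × 6.24/(46.3 − 6.24) = 4.32 × 0.1558 = 0.6729 Ω.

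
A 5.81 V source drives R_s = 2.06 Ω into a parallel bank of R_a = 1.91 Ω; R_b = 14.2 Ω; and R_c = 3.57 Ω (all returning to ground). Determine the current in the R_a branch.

I ≈ 1.09 A

Combine the parallel branches: R_p = (1/1.91 + 1/14.2 + 1/3.57)⁻¹ = 1.144 Ω.
V_A = 5.81 × 1.144/3.204 = 2.075 V.
Branch current I = V_A/R_a = 2.075/1.91 = 1.086 A.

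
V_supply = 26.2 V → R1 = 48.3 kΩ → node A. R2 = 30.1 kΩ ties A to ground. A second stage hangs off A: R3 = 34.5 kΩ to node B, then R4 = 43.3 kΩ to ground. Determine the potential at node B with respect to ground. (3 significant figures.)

V_B ≈ 4.52 V

Looking into the second stage from A: R3 + R4 = 77.80 kΩ appears in parallel with R2.
R2 ‖ (R3+R4) = 21.70 kΩ.
First divider: V_A = V_supply · 21.70/(48.3 + 21.70) = 8.123 V.
Stage 2 is unloaded, so V_B = V_A · R4/(R3+R4) = 8.123 × 43.3/77.80 = 4.521 V.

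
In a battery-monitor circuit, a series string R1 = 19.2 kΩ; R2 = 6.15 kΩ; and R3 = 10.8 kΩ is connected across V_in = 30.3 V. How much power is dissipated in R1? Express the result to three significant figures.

P ≈ 13.5 mW

Series current I = V_in/ΣR = 30.3/36.15 = 0.8382 mA.
P(R1) = I²·R1 = (0.8382)² × 19.2 = 13.49 mW.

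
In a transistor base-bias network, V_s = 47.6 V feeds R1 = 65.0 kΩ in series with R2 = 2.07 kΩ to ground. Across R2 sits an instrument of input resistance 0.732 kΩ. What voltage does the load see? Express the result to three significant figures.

R2 ‖ R_L = (2.07 × 0.732)/(2.07 + 0.732) = 0.5408 kΩ.
Then V_out = V_s · R2'/(R1 + R2') = 47.6 × 0.5408/65.54 = 0.3927 V.

V_out ≈ 0.393 V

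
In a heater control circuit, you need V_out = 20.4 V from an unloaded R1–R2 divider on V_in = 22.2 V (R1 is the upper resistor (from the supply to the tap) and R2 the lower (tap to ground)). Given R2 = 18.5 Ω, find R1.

V_out/V_in = R2/(R1+R2) = 0.9189.
So R1 = R2 · (V_in/V_out − 1) = 18.5 × (22.2/20.4 − 1) = 18.5 × 0.08824 = 1.632 Ω.

R1 ≈ 1.63 Ω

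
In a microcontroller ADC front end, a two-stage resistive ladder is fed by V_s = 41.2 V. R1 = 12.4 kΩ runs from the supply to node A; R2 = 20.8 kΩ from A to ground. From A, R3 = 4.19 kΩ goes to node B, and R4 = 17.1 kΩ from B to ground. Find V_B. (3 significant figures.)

Looking into the second stage from A: R3 + R4 = 21.29 kΩ appears in parallel with R2.
R2 ‖ (R3+R4) = 10.52 kΩ.
V_A = 41.2 × 10.52/(12.4 + 10.52) = 18.91 V.
V_B = V_A × 0.8032 = 15.19 V.

V_B ≈ 15.2 V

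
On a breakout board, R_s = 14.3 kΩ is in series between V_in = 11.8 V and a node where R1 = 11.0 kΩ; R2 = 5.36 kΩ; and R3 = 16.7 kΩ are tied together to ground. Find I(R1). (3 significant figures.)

Parallel bank: R_p = 1/(1/11.0 + 1/5.36 + 1/16.7) = 2.964 kΩ.
V_A by voltage divider: V_A = 11.8 × 2.964/(14.3 + 2.964) = 2.026 V.
Branch current I = V_A/R1 = 2.026/11.0 = 0.1842 mA.
(Equivalently: I_total = 0.6835 mA, then current-divider fraction G_k/ΣG = 0.2695.)

I ≈ 0.184 mA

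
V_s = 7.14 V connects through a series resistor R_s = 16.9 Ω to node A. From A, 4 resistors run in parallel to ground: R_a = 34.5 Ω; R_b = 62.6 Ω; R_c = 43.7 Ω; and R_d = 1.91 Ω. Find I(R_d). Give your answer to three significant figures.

Combine the parallel branches: R_p = (1/34.5 + 1/62.6 + 1/43.7 + 1/1.91)⁻¹ = 1.691 Ω.
Node voltage V_A = V_s · R_p/(R_s + R_p) = 7.14 × 0.09095 = 0.6494 V.
Branch current I = V_A/R_d = 0.6494/1.91 = 0.3400 A.
(Check via current divider: I_total = 0.3841 A; share G_k/ΣG = 0.8853 → same result.)

I ≈ 0.340 A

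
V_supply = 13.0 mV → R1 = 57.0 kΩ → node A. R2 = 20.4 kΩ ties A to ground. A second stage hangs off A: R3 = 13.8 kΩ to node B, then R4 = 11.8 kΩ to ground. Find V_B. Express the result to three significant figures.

V_B ≈ 0.995 mV

Looking into the second stage from A: R3 + R4 = 25.60 kΩ appears in parallel with R2.
R2 ‖ (R3+R4) = 11.35 kΩ.
V_A = 13.0 × 11.35/(57.0 + 11.35) = 2.159 mV.
V_B = V_A × 0.4609 = 0.9953 mV.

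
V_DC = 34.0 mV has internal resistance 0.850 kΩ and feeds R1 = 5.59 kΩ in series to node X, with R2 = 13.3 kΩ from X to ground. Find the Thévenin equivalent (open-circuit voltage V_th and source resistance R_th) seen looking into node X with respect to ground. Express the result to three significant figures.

R1' = 0.850 + 5.59 = 6.440 kΩ (source resistance + R1).
With X open, the divider is unloaded: V_th = 34.0 × 13.3/19.74 = 22.91 mV.
Looking into X with the source shorted: R_th = R1'·R2/(R1'+R2) = 6.440 × 13.3/19.74 = 4.339 kΩ.

V_th ≈ 22.9 mV, R_th ≈ 4.34 kΩ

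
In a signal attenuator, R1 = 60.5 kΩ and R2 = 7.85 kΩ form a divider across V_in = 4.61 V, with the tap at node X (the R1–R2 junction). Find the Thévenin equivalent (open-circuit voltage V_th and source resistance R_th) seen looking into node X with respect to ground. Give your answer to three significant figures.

Open-circuit (no load on X): V_th = V_in · R2/(R1 + R2) = 4.61 × 7.85/(60.50 + 7.85) = 0.5295 V.
Looking into X with the source shorted: R_th = R1·R2/(R1+R2) = 60.50 × 7.85/68.35 = 6.948 kΩ.

V_th ≈ 0.529 V, R_th ≈ 6.95 kΩ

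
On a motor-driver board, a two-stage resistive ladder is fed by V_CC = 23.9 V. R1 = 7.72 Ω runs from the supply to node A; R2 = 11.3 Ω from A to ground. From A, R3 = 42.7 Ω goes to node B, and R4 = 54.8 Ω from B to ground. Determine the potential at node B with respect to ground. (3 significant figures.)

Looking into the second stage from A: R3 + R4 = 97.50 Ω appears in parallel with R2.
R2 ‖ (R3+R4) = 10.13 Ω.
V_A = 23.9 × 10.13/(7.72 + 10.13) = 13.56 V.
V_B = V_A × 0.5621 = 7.622 V.

V_B ≈ 7.62 V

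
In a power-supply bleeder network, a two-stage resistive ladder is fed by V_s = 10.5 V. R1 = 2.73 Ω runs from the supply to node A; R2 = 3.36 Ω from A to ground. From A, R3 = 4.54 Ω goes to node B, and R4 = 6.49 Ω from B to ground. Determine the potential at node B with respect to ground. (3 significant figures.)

V_B ≈ 3.00 V

The second stage (R3 + R4 = 11.03 Ω) loads node A in parallel with R2.
Effective lower resistance at A: R2 ‖ 11.03 = 2.575 Ω.
First divider: V_A = V_s · 2.575/(2.73 + 2.575) = 5.097 V.
V_B = V_A × 0.5884 = 2.999 V.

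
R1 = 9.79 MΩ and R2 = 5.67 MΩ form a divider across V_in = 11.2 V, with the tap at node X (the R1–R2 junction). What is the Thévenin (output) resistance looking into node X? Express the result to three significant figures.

Zeroing V_in shorts the top of R1 to ground, so R_th = R1 ‖ R2 = 3.591 MΩ.

R_th ≈ 3.59 MΩ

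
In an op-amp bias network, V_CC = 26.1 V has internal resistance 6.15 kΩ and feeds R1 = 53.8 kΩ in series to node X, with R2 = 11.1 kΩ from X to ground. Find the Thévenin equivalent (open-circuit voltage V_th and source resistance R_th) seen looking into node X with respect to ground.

R1' = 6.15 + 53.8 = 59.95 kΩ (source resistance + R1).
With X open, the divider is unloaded: V_th = 26.1 × 11.1/71.05 = 4.078 V.
With V_CC suppressed (replaced by a short), R_th = R1' ‖ R2 = (59.95 × 11.1)/(59.95 + 11.1) = 9.366 kΩ.

V_th ≈ 4.08 V, R_th ≈ 9.37 kΩ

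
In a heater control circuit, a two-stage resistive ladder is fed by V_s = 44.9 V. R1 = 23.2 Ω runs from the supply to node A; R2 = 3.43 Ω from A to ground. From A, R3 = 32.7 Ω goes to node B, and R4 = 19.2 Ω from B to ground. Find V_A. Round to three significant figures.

V_A ≈ 5.47 V

Looking into the second stage from A: R3 + R4 = 51.90 Ω appears in parallel with R2.
R2 ‖ (R3+R4) = 3.217 Ω.
V_A = 44.9 × 3.217/(23.2 + 3.217) = 5.468 V.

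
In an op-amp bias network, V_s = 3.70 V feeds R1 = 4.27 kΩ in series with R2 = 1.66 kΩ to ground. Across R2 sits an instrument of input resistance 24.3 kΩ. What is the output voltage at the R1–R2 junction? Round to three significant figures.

V_out ≈ 0.987 V

The load sits in parallel with R2, giving an effective lower resistance R2' = R2·R_L/(R2+R_L) = 1.554 kΩ.
Then V_out = V_s · R2'/(R1 + R2') = 3.70 × 1.554/5.824 = 0.9872 V.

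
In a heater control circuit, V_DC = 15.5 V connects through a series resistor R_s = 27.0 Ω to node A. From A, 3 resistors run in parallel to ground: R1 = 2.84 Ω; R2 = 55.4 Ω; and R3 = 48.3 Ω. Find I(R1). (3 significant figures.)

I ≈ 0.472 A

Combine the parallel branches: R_p = (1/2.84 + 1/55.4 + 1/48.3)⁻¹ = 2.558 Ω.
Node voltage V_A = V_DC · R_p/(R_s + R_p) = 15.5 × 0.08655 = 1.342 V.
Branch current I = V_A/R1 = 1.342/2.84 = 0.4724 A.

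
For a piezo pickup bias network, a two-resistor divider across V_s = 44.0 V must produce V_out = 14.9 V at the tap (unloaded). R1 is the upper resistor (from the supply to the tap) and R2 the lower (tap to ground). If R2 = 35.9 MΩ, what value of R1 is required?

V_out/V_s = R2/(R1+R2) = 0.3386.
So R1 = R2 · (V_s/V_out − 1) = 35.9 × (44.0/14.9 − 1) = 35.9 × 1.953 = 70.11 MΩ.

R1 ≈ 70.1 MΩ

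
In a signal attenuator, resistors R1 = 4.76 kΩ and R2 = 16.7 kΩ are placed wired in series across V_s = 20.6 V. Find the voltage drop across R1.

V ≈ 4.57 V

Series total: ΣR = 4.76 + 16.7 = 21.46 kΩ.
By the voltage-divider rule, V = 20.6 × 4.760/21.46 = 4.569 V.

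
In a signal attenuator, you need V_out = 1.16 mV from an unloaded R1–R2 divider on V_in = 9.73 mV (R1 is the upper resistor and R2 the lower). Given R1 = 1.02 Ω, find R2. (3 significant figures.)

R2 ≈ 0.138 Ω

V_out/V_in = R2/(R1+R2) = 0.1192.
So R2 = R1 · V_out/(V_in − V_out) = 1.02 × 1.16/(9.73 − 1.16) = 1.02 × 0.1354 = 0.1381 Ω.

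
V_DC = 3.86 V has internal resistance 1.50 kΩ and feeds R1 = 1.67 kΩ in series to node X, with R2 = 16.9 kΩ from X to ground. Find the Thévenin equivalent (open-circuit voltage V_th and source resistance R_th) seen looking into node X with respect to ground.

V_th ≈ 3.25 V, R_th ≈ 2.67 kΩ

R1' = 1.50 + 1.67 = 3.170 kΩ (source resistance + R1).
V_th is the unloaded tap voltage: V_DC · R2/(R1'+R2) = 3.86 × 0.8421 = 3.250 V.
Looking into X with the source shorted: R_th = R1'·R2/(R1'+R2) = 3.170 × 16.9/20.07 = 2.669 kΩ.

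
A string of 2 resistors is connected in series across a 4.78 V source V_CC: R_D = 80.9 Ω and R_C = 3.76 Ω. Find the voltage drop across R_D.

ΣR = 80.9 + 3.76 = 84.66 Ω.
V = V_CC · R/ΣR = 4.78 × 0.9556 = 4.568 V.

V ≈ 4.57 V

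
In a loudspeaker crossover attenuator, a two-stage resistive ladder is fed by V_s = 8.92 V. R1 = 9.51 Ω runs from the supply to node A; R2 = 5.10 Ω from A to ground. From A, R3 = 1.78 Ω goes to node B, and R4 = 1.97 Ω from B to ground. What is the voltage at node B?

Looking into the second stage from A: R3 + R4 = 3.750 Ω appears in parallel with R2.
R2 ‖ (R3+R4) = 2.161 Ω.
V_A = 8.92 × 2.161/(9.51 + 2.161) = 1.652 V.
Then the unloaded second divider: V_B = V_A × R4/(R3+R4) = 1.652 × 0.5253 = 0.8677 V.

V_B ≈ 0.868 V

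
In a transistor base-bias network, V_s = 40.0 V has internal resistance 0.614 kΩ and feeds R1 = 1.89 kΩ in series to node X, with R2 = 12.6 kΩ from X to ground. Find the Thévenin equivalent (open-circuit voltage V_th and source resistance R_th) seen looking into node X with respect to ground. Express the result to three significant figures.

V_th ≈ 33.4 V, R_th ≈ 2.09 kΩ

R1' = 0.614 + 1.89 = 2.504 kΩ (source resistance + R1).
V_th is the unloaded tap voltage: V_s · R2/(R1'+R2) = 40.0 × 0.8342 = 33.37 V.
Zeroing V_s shorts the top of R1' to ground, so R_th = R1' ‖ R2 = 2.089 kΩ.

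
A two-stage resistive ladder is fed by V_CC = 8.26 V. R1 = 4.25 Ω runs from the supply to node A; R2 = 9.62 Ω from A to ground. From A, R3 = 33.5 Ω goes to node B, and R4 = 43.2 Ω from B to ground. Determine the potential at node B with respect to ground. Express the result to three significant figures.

Looking into the second stage from A: R3 + R4 = 76.70 Ω appears in parallel with R2.
R2 ‖ (R3+R4) = 8.548 Ω.
So V_A = 8.26 × 0.6679 = 5.517 V.
V_B = V_A × 0.5632 = 3.107 V.

V_B ≈ 3.11 V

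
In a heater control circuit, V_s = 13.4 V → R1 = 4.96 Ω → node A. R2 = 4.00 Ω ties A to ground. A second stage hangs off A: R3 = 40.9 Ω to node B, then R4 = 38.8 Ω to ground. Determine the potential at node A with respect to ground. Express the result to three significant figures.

Looking into the second stage from A: R3 + R4 = 79.70 Ω appears in parallel with R2.
Effective lower resistance at A: R2 ‖ 79.70 = 3.809 Ω.
First divider: V_A = V_s · 3.809/(4.96 + 3.809) = 5.820 V.

V_A ≈ 5.82 V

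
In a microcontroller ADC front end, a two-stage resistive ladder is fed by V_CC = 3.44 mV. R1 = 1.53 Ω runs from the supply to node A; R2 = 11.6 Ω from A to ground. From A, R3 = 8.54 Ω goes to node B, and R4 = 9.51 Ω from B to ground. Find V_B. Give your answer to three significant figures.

The second stage (R3 + R4 = 18.05 Ω) loads node A in parallel with R2.
Effective lower resistance at A: R2 ‖ 18.05 = 7.062 Ω.
First divider: V_A = V_CC · 7.062/(1.53 + 7.062) = 2.827 mV.
Then the unloaded second divider: V_B = V_A × R4/(R3+R4) = 2.827 × 0.5269 = 1.490 mV.

V_B ≈ 1.49 mV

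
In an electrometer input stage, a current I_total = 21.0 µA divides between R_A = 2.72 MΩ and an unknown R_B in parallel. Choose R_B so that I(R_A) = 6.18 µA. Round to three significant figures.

R_B ≈ 1.13 MΩ

In a two-way split, I_A/I_total = R_B/(R_A + R_B).
With f = 0.2943, R_B = R_A · f/(1−f) = 2.72 × 0.4170 = 1.134 MΩ.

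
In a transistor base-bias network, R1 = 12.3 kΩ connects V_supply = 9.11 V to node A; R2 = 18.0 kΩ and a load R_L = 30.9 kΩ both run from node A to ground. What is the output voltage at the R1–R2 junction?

V_out ≈ 4.38 V

R2 ‖ R_L = (18.0 × 30.9)/(18.0 + 30.9) = 11.37 kΩ.
Voltage divider with the loaded lower leg: V_out = 9.11 × 11.37/(12.3 + 11.37) = 9.11 × 0.4804 = 4.377 V.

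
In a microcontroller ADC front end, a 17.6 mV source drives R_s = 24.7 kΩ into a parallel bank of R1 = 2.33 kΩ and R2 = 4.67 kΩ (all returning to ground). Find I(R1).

Combine the parallel branches: R_p = (1/2.33 + 1/4.67)⁻¹ = 1.554 kΩ.
Node voltage V_A = V_s · R_p/(R_s + R_p) = 17.6 × 0.05921 = 1.042 mV.
Branch current I = V_A/R1 = 1.042/2.33 = 0.4472 µA.

I ≈ 0.447 µA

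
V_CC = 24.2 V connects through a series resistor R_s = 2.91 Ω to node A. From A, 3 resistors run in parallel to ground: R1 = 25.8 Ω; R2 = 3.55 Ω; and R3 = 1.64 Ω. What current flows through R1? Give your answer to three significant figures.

I ≈ 0.253 A

Combine the parallel branches: R_p = (1/25.8 + 1/3.55 + 1/1.64)⁻¹ = 1.075 Ω.
V_A = 24.2 × 1.075/3.985 = 6.528 V.
Branch current I = V_A/R1 = 6.528/25.8 = 0.2530 A.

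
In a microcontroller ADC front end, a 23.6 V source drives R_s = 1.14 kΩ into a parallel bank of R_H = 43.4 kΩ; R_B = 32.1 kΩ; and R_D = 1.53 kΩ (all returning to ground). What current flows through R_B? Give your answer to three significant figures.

I ≈ 0.407 mA

Combine the parallel branches: R_p = (1/43.4 + 1/32.1 + 1/1.53)⁻¹ = 1.413 kΩ.
V_A by voltage divider: V_A = 23.6 × 1.413/(1.14 + 1.413) = 13.06 V.
Branch current I = V_A/R_B = 13.06/32.1 = 0.4069 mA.
(Equivalently: I_total = 9.245 mA, then current-divider fraction G_k/ΣG = 0.04401.)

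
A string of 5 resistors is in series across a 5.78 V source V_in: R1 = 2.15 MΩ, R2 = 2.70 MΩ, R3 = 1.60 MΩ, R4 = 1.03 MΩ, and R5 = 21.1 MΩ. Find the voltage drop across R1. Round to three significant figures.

Total series resistance ΣR = 2.15 + 2.70 + 1.60 + 1.03 + 21.1 = 28.58 MΩ.
Voltage divider: V = V_in · (2.150 / 28.58) = 5.78 × 0.07523 = 0.4348 V.

V ≈ 0.435 V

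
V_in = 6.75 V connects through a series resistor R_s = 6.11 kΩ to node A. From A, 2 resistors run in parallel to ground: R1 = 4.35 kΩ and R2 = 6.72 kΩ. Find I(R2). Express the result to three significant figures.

Combine the parallel branches: R_p = (1/4.35 + 1/6.72)⁻¹ = 2.641 kΩ.
V_A by voltage divider: V_A = 6.75 × 2.641/(6.11 + 2.641) = 2.037 V.
Branch current I = V_A/R2 = 2.037/6.72 = 0.3031 mA.
(Check via current divider: I_total = 0.7714 mA; share G_k/ΣG = 0.3930 → same result.)

I ≈ 0.303 mA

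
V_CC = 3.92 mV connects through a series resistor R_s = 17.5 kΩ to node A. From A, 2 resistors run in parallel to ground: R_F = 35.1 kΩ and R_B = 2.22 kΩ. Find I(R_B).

I ≈ 0.188 µA

Parallel bank: R_p = 1/(1/35.1 + 1/2.22) = 2.088 kΩ.
V_A by voltage divider: V_A = 3.92 × 2.088/(17.5 + 2.088) = 0.4178 mV.
I(R_B) = V_A / R_B = 0.4178/2.22 = 0.1882 µA.
(Check via current divider: I_total = 0.2001 µA; share G_k/ΣG = 0.9405 → same result.)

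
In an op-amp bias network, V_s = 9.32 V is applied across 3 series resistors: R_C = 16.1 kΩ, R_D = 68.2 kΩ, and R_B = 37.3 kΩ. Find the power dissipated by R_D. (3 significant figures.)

The common current is I = 9.32/121.6 = 0.07664 mA.
P(R_D) = I²·R_D = (0.07664)² × 68.2 = 0.4006 mW.

P ≈ 0.401 mW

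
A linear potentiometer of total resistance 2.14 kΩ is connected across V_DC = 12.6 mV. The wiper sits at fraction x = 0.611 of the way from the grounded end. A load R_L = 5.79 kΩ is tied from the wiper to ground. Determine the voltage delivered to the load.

The pot divides into 0.8325 kΩ above the wiper and 1.308 kΩ below.
(x·R_p) ‖ R_L = 1.067 kΩ.
Then V_out = V_DC · 1.067/(0.8325 + 1.067) = 7.077 mV.
(Unloaded: V_out = x·V_DC = 7.70 mV.)

V_out ≈ 7.08 mV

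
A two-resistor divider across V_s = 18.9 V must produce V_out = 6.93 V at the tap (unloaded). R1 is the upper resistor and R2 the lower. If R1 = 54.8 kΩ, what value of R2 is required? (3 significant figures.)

Required fraction k = V_out/V_s = 0.3667.
Rearranging, R2 = R1·k/(1−k) = 54.8 × 0.5789 = 31.73 kΩ.

R2 ≈ 31.7 kΩ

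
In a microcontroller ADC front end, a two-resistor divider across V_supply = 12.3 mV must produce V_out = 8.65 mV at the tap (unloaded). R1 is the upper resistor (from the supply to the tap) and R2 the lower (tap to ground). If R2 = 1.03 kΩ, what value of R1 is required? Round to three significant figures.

R1 ≈ 0.435 kΩ

Required fraction k = V_out/V_supply = 0.7033.
So R1 = R2 · (V_supply/V_out − 1) = 1.03 × (12.3/8.65 − 1) = 1.03 × 0.4220 = 0.4346 kΩ.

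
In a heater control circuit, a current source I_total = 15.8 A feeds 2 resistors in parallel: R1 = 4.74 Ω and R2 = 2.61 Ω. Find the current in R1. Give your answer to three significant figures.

I ≈ 5.61 A

Two-branch current divider: I_k = I_total · R_other/(R_1 + R_2).
So I = 15.8 × 2.61/7.350 = 5.611 A.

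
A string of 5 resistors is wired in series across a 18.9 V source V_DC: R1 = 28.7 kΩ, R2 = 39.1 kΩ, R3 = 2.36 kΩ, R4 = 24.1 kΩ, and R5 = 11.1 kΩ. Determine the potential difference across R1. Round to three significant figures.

Series total: ΣR = 28.7 + 39.1 + 2.36 + 24.1 + 11.1 = 105.4 kΩ.
Voltage divider: V = V_DC · (28.70 / 105.4) = 18.9 × 0.2724 = 5.148 V.

V ≈ 5.15 V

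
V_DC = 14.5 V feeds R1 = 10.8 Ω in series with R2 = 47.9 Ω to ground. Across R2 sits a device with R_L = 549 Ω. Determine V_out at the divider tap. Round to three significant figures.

First combine the lower leg with the load: R2 ‖ R_L = 44.06 Ω.
Voltage divider with the loaded lower leg: V_out = 14.5 × 44.06/(10.8 + 44.06) = 14.5 × 0.8031 = 11.65 V.
(Unloaded it would be 11.8 V; the load pulls it down.)

V_out ≈ 11.6 V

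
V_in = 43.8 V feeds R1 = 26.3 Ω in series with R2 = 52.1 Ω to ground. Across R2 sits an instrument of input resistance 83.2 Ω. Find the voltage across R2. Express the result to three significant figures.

V_out ≈ 24.1 V

The load sits in parallel with R2, giving an effective lower resistance R2' = R2·R_L/(R2+R_L) = 32.04 Ω.
Now apply the divider: V_out = 43.8 × 0.5492 = 24.05 V.
(Unloaded it would be 29.1 V; the load pulls it down.)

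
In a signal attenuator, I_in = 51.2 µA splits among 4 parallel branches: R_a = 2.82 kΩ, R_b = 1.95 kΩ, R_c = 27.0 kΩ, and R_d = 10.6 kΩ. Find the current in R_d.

I ≈ 4.84 µA

ΣG = 1/2.82 + 1/1.95 + 1/27.0 + 1/10.6 = 0.9988.
R_d takes the fraction G_k/ΣG = 0.09434/0.9988 = 0.09445, so I = 51.2 × 0.09445 = 4.836 µA.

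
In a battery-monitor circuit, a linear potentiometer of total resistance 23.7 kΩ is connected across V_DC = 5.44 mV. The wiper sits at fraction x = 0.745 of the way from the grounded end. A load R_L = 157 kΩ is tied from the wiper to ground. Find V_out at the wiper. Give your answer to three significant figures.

V_out ≈ 3.94 mV

Lower segment x·R_p = 17.66 kΩ; upper segment (1−x)·R_p = 6.043 kΩ.
Lower segment in parallel with the load: 17.66 ‖ 157 = 15.87 kΩ.
Then V_out = V_DC · 15.87/(6.043 + 15.87) = 3.940 mV.
(Unloaded: V_out = x·V_DC = 4.05 mV.)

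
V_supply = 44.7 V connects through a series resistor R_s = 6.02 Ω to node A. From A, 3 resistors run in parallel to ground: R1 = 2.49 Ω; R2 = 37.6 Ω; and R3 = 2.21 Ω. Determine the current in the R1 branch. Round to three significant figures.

Combine the parallel branches: R_p = (1/2.49 + 1/37.6 + 1/2.21)⁻¹ = 1.135 Ω.
V_A by voltage divider: V_A = 44.7 × 1.135/(6.02 + 1.135) = 7.093 V.
I(R1) = V_A / R1 = 7.093/2.49 = 2.849 A.

I ≈ 2.85 A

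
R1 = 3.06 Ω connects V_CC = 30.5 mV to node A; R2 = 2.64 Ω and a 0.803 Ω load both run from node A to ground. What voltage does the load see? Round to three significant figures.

First combine the lower leg with the load: R2 ‖ R_L = 0.6157 Ω.
Then V_out = V_CC · R2'/(R1 + R2') = 30.5 × 0.6157/3.676 = 5.109 mV.

V_out ≈ 5.11 mV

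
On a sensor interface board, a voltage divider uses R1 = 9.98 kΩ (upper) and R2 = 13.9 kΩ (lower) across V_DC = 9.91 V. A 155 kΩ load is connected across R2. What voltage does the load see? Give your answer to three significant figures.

First combine the lower leg with the load: R2 ‖ R_L = 12.76 kΩ.
Now apply the divider: V_out = 9.91 × 0.5610 = 5.560 V.

V_out ≈ 5.56 V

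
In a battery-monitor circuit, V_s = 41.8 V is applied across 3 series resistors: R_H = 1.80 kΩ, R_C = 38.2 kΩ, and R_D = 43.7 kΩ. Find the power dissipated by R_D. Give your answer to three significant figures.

P ≈ 10.9 mW

The common current is I = 41.8/83.70 = 0.4994 mA.
P(R_D) = I²·R_D = (0.4994)² × 43.7 = 10.90 mW.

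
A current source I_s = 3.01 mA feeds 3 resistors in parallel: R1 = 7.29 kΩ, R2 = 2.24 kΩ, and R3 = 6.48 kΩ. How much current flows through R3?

I ≈ 0.629 mA

Conductances: ΣG = 1/7.29 + 1/2.24 + 1/6.48 = 0.7379 (1/kΩ).
Current divider: I(R3) = I_s · G_k/ΣG = 3.01 × (0.1543/0.7379) = 3.01 × 0.2091 = 0.6295 mA.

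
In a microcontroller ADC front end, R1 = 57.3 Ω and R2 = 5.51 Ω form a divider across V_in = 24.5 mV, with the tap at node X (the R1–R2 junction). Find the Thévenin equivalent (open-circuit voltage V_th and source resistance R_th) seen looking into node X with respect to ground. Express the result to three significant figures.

V_th ≈ 2.15 mV, R_th ≈ 5.03 Ω

With X open, the divider is unloaded: V_th = 24.5 × 5.51/62.81 = 2.149 mV.
With V_in suppressed (replaced by a short), R_th = R1 ‖ R2 = (57.30 × 5.51)/(57.30 + 5.51) = 5.027 Ω.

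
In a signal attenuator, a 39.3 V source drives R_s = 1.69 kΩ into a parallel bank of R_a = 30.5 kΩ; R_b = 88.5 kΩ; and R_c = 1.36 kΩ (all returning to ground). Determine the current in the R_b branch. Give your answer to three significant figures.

I ≈ 0.192 mA

Parallel bank: R_p = 1/(1/30.5 + 1/88.5 + 1/1.36) = 1.283 kΩ.
Node voltage V_A = V_DC · R_p/(R_s + R_p) = 39.3 × 0.4316 = 16.96 V.
Branch current I = V_A/R_b = 16.96/88.5 = 0.1916 mA.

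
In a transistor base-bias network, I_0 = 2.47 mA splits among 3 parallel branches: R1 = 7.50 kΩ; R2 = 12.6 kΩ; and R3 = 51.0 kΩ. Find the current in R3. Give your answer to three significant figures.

I ≈ 0.208 mA

Conductances: ΣG = 1/7.50 + 1/12.6 + 1/51.0 = 0.2323 (1/kΩ).
Current divider: I(R3) = I_0 · G_k/ΣG = 2.47 × (0.01961/0.2323) = 2.47 × 0.08441 = 0.2085 mA.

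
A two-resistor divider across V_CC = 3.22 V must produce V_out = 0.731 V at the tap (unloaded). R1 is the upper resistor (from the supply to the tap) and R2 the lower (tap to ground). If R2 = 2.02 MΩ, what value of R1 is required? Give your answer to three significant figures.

V_out/V_CC = R2/(R1+R2) = 0.2270.
R1 = R2·(1/k − 1) = 2.02 × 3.405 = 6.878 MΩ.

R1 ≈ 6.88 MΩ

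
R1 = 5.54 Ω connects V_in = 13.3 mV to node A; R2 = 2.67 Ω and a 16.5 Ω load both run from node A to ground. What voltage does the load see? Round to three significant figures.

First combine the lower leg with the load: R2 ‖ R_L = 2.298 Ω.
Voltage divider with the loaded lower leg: V_out = 13.3 × 2.298/(5.54 + 2.298) = 13.3 × 0.2932 = 3.900 mV.

V_out ≈ 3.90 mV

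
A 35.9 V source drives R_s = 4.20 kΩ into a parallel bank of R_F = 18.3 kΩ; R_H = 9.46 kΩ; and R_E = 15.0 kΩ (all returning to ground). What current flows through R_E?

I ≈ 1.23 mA

Combine the parallel branches: R_p = (1/18.3 + 1/9.46 + 1/15.0)⁻¹ = 4.405 kΩ.
Node voltage V_A = V_supply · R_p/(R_s + R_p) = 35.9 × 0.5119 = 18.38 V.
Branch current I = V_A/R_E = 18.38/15.0 = 1.225 mA.
(Equivalently: I_total = 4.172 mA, then current-divider fraction G_k/ΣG = 0.2937.)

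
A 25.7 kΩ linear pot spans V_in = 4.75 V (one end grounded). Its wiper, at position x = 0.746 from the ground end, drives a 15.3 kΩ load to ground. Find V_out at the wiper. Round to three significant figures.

V_out ≈ 2.69 V

Lower segment x·R_p = 19.17 kΩ; upper segment (1−x)·R_p = 6.528 kΩ.
R_L loads the lower segment: effective lower R = 8.509 kΩ.
Loaded-divider output: V_out = 4.75 × 0.5659 = 2.688 V.
(Unloaded: V_out = x·V_in = 3.54 V.)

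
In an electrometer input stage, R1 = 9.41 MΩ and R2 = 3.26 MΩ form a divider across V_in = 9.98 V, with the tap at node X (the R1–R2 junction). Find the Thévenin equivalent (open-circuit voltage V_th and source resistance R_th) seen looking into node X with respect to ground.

V_th is the unloaded tap voltage: V_in · R2/(R1+R2) = 9.98 × 0.2573 = 2.568 V.
With V_in suppressed (replaced by a short), R_th = R1 ‖ R2 = (9.410 × 3.26)/(9.410 + 3.26) = 2.421 MΩ.

V_th ≈ 2.57 V, R_th ≈ 2.42 MΩ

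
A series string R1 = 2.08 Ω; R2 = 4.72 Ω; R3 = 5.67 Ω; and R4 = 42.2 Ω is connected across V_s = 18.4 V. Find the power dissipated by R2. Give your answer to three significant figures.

The common current is I = 18.4/54.67 = 0.3366 A.
P(R2) = I²·R2 = (0.3366)² × 4.72 = 0.5347 W.

P ≈ 0.535 W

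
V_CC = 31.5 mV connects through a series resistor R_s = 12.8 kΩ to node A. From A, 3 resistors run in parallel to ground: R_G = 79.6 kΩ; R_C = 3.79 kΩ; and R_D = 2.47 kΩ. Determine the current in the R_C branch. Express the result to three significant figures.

I ≈ 0.855 µA

Equivalent of the parallel group: R_p = 1.468 kΩ.
V_A = 31.5 × 1.468/14.27 = 3.241 mV.
I(R_C) = V_A / R_C = 3.241/3.79 = 0.8551 µA.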